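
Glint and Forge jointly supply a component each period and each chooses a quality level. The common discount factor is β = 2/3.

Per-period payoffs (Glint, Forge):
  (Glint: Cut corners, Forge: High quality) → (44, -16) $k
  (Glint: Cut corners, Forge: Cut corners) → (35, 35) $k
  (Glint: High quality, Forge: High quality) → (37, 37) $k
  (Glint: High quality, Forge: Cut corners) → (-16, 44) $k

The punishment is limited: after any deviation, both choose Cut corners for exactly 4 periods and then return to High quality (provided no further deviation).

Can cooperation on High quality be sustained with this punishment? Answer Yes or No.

IC: β+…+β^4 ≥ (44−37)/(37−35) = 7/2.
At β = 2/3: partial sum = 1.6049 < 3.5000. Cooperation not sustainable.

No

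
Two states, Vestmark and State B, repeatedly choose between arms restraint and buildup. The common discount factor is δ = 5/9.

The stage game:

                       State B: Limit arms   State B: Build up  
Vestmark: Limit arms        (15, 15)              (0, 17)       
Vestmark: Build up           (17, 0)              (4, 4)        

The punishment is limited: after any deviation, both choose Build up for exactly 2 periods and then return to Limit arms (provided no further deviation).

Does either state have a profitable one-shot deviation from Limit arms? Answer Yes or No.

No

IC: δ+…+δ^2 ≥ (17−15)/(15−4) = 2/11.
At δ = 5/9: partial sum = 0.8642 ≥ 0.1818. Cooperation sustainable.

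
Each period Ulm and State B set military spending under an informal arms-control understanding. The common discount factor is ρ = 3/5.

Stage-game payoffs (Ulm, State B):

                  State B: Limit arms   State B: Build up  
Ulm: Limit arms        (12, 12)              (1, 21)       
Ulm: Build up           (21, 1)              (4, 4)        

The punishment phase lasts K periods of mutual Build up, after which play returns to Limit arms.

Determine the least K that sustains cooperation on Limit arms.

3

No profitable deviation requires (12−4)(ρ+…+ρ^K) ≥ 21−12, i.e. ρ+…+ρ^K ≥ 9/8 ≈ 1.1250.
With ρ = 3/5, the partial sums are K=1: 0.6000, K=2: 0.9600, K=3: 1.1760.
K = 3 is the first length at which the sum reaches 1.1250.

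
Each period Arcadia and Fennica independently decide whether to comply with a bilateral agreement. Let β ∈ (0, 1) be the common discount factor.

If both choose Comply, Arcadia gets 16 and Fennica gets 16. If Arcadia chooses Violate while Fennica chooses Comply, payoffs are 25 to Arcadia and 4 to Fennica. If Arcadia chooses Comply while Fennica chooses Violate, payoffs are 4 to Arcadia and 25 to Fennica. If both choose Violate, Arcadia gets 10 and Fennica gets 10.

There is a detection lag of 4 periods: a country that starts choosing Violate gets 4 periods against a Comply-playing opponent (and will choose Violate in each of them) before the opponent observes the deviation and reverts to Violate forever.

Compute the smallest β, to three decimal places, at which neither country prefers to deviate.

The best deviation is to choose Violate for all 4 undetected periods, earning 25 each, then 10 forever once detected.
Deviation value: 25(1−β^4)/(1−β) + 10β^4/(1−β); cooperation value: 16/(1−β).
IC: 16 ≥ 25(1−β^4) + 10β^4 = 25 − 15β^4.
So β^4 ≥ 9/15 = 3/5, giving β ≥ (3/5)^(1/4) ≈ 0.880.

0.880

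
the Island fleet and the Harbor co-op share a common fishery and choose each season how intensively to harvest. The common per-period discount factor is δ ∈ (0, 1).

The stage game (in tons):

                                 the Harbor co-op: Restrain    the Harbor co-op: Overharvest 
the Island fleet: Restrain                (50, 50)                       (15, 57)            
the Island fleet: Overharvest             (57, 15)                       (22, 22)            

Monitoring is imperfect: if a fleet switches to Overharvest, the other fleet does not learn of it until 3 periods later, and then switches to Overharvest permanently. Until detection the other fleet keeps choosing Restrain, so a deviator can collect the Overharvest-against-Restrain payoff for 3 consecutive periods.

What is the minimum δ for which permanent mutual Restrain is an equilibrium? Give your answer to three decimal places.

0.585

A deviator earns 57 for 3 periods, then 22 forever; cooperating earns 50 forever. Multiplying the IC by (1−δ):
50 ≥ 57(1−δ^3) + 22δ^3, so 35·δ^3 ≥ 7 and δ^3 ≥ 1/5.
δ ≥ (1/5)^(1/3) ≈ 0.585.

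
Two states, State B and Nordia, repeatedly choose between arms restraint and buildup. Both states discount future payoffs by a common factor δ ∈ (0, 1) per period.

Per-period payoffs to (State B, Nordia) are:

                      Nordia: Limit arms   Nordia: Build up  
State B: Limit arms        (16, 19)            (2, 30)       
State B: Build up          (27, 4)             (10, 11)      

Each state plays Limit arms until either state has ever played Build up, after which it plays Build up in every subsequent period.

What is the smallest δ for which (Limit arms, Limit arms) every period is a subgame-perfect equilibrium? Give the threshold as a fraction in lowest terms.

11/17

State B's threshold: (27−16)/(27−10) = 11/17.
Nordia's threshold: (30−19)/(30−11) = 11/19.
11/17 > 11/19, so State B binds and δ* = 11/17.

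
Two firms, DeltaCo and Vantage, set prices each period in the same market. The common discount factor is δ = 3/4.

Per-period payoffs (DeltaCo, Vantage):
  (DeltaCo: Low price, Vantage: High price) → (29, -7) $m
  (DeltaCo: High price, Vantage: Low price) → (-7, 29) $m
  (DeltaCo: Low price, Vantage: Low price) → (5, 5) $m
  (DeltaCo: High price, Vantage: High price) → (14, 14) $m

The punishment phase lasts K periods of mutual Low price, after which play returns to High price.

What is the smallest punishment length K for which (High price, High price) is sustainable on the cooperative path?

3

Need Σ_{k=1}^{K} δ^k ≥ (29−14)/(14−5) = 1.6667 at δ = 3/4.
At K = 2 the sum is 1.3125 < 1.6667; at K = 3 it is 1.7344 ≥ 1.6667.
So the minimum punishment length is K = 3.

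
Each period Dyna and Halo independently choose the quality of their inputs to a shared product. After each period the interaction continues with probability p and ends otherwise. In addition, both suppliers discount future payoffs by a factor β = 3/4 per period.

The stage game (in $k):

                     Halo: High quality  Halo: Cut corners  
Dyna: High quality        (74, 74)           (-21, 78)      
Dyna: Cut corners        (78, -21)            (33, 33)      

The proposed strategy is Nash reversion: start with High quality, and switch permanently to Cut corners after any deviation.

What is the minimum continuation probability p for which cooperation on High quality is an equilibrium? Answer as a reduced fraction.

16/135

Expected continuation weight on next period's payoff is β·p = 3/4·p, which plays the role of the discount factor.
Cooperation requires 3/4·p ≥ (78−74)/(78−33) = 4/45, hence p ≥ 16/135.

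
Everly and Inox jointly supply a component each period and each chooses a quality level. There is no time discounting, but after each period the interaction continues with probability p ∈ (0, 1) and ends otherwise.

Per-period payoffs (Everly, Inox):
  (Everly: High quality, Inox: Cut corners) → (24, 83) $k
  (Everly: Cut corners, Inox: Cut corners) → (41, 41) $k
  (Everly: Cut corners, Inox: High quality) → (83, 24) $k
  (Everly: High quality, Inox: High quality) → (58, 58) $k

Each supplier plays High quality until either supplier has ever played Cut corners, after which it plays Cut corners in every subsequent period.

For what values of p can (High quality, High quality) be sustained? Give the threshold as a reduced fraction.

25/42

With no time discounting, the continuation probability p plays the role of the discount factor.
Grim-trigger IC: 58/(1−p) ≥ 83 + 41p/(1−p) ⇒ p ≥ (83−58)/(83−41) = 25/42.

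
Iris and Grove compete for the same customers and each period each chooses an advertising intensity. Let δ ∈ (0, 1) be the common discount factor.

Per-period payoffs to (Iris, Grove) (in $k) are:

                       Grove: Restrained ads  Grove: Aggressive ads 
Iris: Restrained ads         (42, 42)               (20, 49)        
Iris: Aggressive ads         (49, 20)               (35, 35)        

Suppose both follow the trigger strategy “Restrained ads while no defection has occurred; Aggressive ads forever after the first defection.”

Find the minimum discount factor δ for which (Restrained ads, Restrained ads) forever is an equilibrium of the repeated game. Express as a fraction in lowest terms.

1/2

42/(1−δ) ≥ 49 + 35δ/(1−δ)
42 ≥ 49 − 14δ
δ ≥ 7/14 = 1/2.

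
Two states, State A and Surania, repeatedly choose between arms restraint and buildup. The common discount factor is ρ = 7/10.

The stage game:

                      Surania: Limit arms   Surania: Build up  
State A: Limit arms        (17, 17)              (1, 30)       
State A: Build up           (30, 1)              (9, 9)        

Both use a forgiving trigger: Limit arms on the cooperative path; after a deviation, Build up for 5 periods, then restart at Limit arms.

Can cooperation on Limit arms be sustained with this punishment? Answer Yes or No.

Yes

IC: ρ+…+ρ^5 ≥ (30−17)/(17−9) = 13/8.
At ρ = 7/10: partial sum = 1.9412 ≥ 1.6250. Cooperation sustainable.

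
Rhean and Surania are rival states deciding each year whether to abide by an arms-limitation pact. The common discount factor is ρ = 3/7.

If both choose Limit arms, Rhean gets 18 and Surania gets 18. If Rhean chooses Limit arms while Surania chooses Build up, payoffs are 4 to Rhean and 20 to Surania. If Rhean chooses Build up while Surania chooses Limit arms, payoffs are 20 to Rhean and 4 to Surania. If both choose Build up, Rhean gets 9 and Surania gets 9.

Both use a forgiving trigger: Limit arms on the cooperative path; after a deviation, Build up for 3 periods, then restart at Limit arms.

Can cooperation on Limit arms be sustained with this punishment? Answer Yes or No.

Yes

IC: ρ+…+ρ^3 ≥ (20−18)/(18−9) = 2/9.
At ρ = 3/7: partial sum = 0.6910 ≥ 0.2222. Cooperation sustainable.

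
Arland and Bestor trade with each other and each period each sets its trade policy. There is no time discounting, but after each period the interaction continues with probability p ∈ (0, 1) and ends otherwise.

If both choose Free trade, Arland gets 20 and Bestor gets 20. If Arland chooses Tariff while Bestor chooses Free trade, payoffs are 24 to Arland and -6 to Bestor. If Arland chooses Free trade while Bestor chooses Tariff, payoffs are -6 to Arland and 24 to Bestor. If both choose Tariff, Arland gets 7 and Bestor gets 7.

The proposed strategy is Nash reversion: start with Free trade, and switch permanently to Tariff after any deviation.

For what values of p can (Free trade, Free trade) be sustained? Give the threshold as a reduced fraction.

4/17

With no time discounting, the continuation probability p plays the role of the discount factor.
Grim-trigger IC: 20/(1−p) ≥ 24 + 7p/(1−p) ⇒ p ≥ (24−20)/(24−7) = 4/17.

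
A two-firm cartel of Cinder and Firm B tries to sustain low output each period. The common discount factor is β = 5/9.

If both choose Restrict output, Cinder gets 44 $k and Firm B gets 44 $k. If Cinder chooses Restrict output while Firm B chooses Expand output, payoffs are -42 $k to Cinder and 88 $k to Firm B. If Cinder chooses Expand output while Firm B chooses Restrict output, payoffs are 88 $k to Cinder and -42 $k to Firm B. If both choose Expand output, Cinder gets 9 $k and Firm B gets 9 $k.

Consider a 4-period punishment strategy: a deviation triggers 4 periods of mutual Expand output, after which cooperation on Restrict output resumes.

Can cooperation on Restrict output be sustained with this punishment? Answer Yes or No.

IC: β+…+β^4 ≥ (88−44)/(44−9) = 44/35.
At β = 5/9: partial sum = 1.1309 < 1.2571. Cooperation not sustainable.

No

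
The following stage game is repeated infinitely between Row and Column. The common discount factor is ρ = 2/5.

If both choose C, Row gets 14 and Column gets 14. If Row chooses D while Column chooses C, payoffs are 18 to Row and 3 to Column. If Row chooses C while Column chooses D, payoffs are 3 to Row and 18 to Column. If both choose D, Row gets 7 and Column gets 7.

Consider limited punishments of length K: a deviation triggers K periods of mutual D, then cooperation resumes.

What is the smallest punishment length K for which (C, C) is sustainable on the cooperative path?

IC: ρ(1−ρ^K)/(1−ρ) ≥ (18−14)/(14−7) = 4/7.
With ρ = 2/5: need 1 − ρ^K ≥ 4/7·(1−2/5)/(2/5), i.e. ρ^K ≤ 0.1429.
Since (2/5)^2 = 0.1600 and (2/5)^3 = 0.0640, the smallest such K is 3.

3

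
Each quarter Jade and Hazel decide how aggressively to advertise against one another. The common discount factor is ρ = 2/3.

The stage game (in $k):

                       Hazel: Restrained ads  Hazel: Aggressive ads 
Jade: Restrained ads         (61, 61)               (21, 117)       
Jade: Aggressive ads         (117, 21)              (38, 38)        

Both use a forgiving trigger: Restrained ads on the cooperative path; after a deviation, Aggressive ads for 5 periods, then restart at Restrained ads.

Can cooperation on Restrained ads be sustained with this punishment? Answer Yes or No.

No

A one-shot deviation gives 117 now, then 38 for 5 periods, then back to 61.
Gain from deviating: (117−61) today; loss: (61−38) in each of the next 5 periods.
No-deviation condition: (61−38)(ρ+…+ρ^5) ≥ 117−61, i.e. ρ+…+ρ^5 ≥ 56/23.
At ρ = 2/3: ρ+…+ρ^5 = 1.7366 < 2.4348.
So cooperation is not sustainable.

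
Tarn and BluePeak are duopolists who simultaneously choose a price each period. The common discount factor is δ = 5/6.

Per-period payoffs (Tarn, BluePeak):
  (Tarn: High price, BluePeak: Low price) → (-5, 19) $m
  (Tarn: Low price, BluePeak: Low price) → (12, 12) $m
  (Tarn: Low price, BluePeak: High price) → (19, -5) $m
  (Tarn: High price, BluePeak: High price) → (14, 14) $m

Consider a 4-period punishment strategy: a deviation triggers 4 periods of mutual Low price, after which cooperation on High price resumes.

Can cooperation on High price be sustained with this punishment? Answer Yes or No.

A one-shot deviation gives 19 now, then 12 for 4 periods, then back to 14.
Gain from deviating: (19−14) today; loss: (14−12) in each of the next 4 periods.
No-deviation condition: (14−12)(δ+…+δ^4) ≥ 19−14, i.e. δ+…+δ^4 ≥ 5/2.
At δ = 5/6: δ+…+δ^4 = 2.5887 ≥ 2.5000.
So cooperation is sustainable.

Yes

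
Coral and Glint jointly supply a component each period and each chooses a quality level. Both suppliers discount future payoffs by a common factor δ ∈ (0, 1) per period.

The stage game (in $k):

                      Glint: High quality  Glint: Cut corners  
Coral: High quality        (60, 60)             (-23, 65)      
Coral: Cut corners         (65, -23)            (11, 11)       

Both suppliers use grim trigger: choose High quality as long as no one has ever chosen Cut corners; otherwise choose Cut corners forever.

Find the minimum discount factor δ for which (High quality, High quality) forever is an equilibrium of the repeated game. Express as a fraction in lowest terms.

5/54

60/(1−δ) ≥ 65 + 11δ/(1−δ)
60 ≥ 65 − 54δ
δ ≥ 5/54.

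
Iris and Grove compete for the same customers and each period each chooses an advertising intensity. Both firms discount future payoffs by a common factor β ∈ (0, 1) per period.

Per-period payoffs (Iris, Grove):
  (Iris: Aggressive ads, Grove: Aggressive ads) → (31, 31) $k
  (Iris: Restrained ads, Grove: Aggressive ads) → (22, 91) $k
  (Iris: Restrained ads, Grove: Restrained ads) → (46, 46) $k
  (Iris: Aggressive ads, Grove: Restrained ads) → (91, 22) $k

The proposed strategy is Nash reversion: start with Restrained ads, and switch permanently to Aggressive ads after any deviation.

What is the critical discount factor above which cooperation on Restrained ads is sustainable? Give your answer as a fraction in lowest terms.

3/4

46/(1−β) ≥ 91 + 31β/(1−β)
46 ≥ 91 − 60β
β ≥ 45/60 = 3/4.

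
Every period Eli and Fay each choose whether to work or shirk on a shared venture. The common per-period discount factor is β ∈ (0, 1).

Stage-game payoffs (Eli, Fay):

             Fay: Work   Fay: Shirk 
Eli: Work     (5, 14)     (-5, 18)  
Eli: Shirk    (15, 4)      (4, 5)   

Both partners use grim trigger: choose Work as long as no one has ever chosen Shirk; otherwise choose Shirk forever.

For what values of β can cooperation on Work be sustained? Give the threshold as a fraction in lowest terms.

10/11

For Eli: deviation gain 15−5 = 10, per-period punishment loss 5−4 = 1. IC gives β ≥ 10/11.
For Fay: gain 4, loss 9 per period, so β ≥ 4/13.
The tighter constraint is Eli's, so cooperation needs β ≥ 10/11.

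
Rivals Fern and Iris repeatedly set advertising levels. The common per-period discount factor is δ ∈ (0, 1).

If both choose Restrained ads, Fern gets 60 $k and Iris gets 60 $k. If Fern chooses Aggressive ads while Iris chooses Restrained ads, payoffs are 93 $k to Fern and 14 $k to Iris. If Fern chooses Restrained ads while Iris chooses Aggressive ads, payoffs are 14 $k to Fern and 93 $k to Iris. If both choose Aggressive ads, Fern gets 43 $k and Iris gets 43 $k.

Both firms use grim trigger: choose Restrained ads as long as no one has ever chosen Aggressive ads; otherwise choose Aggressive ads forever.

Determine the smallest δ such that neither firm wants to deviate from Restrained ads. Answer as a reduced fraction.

33/50

60/(1−δ) ≥ 93 + 43δ/(1−δ)
60 ≥ 93 − 50δ
δ ≥ 33/50.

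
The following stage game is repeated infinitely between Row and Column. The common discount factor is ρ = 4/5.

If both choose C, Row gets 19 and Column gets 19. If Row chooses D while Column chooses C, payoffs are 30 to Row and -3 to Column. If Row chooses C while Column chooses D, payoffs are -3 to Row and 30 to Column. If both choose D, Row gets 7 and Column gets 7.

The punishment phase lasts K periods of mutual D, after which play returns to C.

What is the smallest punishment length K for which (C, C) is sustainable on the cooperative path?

2

Need Σ_{k=1}^{K} ρ^k ≥ (30−19)/(19−7) = 0.9167 at ρ = 4/5.
At K = 1 the sum is 0.8000 < 0.9167; at K = 2 it is 1.4400 ≥ 0.9167.
So the minimum punishment length is K = 2.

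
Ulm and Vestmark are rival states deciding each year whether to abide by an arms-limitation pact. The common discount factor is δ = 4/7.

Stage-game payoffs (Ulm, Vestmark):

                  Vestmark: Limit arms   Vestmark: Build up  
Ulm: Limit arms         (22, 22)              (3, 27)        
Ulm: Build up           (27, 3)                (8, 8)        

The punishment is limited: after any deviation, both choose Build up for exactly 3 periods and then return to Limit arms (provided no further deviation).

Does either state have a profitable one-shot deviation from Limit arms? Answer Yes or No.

No

IC: δ+…+δ^3 ≥ (27−22)/(22−8) = 5/14.
At δ = 4/7: partial sum = 1.0845 ≥ 0.3571. Cooperation sustainable.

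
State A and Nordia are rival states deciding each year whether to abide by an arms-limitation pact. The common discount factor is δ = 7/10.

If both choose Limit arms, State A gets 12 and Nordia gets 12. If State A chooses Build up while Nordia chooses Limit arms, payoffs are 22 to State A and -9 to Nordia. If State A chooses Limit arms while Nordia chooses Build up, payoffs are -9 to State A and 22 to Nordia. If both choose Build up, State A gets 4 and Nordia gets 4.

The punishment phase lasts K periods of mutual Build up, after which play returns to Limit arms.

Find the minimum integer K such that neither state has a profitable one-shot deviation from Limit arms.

No profitable deviation requires (12−4)(δ+…+δ^K) ≥ 22−12, i.e. δ+…+δ^K ≥ 5/4 ≈ 1.2500.
With δ = 7/10, the partial sums are K=1: 0.7000, K=2: 1.1900, K=3: 1.5330.
K = 3 is the first length at which the sum reaches 1.2500.

3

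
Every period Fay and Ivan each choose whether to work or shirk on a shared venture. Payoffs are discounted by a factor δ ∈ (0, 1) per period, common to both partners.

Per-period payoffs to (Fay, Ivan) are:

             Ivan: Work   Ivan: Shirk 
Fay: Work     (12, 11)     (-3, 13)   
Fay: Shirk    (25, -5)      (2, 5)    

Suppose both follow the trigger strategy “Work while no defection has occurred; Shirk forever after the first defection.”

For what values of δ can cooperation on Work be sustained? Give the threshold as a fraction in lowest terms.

13/23

Fay: cooperation gives 12 each period; deviation gives 25 once then 2 forever.
  12/(1−δ) ≥ 25 + 2δ/(1−δ) ⇒ δ ≥ 13/23.
Ivan: cooperation gives 11 each period; deviation gives 13 once then 5 forever.
  δ ≥ 2/8 = 1/4.
Both must hold, so the binding constraint is Fay's: δ ≥ 13/23.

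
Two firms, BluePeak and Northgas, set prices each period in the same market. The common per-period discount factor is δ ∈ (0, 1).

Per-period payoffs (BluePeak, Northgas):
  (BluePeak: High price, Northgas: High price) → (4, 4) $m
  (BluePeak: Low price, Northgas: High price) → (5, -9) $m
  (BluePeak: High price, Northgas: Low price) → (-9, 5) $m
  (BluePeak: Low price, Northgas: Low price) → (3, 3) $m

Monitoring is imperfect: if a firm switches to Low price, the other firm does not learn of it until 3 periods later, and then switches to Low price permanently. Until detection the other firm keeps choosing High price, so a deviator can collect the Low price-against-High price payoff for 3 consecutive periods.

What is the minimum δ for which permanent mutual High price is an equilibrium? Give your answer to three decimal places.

0.794

A deviator earns 5 for 3 periods, then 3 forever; cooperating earns 4 forever. Multiplying the IC by (1−δ):
4 ≥ 5(1−δ^3) + 3δ^3, so 2·δ^3 ≥ 1 and δ^3 ≥ 1/2.
δ ≥ (1/2)^(1/3) ≈ 0.794.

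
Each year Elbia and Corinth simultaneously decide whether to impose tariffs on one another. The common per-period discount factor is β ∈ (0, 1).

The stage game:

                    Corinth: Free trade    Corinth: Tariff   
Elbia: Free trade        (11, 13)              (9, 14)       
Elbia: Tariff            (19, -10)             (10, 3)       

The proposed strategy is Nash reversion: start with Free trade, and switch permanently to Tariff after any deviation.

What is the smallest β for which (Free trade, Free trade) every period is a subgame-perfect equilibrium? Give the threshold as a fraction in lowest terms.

8/9

Elbia: cooperation gives 11 each period; deviation gives 19 once then 10 forever.
  11/(1−β) ≥ 19 + 10β/(1−β) ⇒ β ≥ 8/9.
Corinth: cooperation gives 13 each period; deviation gives 14 once then 3 forever.
  β ≥ 1/11.
Both must hold, so the binding constraint is Elbia's: β ≥ 8/9.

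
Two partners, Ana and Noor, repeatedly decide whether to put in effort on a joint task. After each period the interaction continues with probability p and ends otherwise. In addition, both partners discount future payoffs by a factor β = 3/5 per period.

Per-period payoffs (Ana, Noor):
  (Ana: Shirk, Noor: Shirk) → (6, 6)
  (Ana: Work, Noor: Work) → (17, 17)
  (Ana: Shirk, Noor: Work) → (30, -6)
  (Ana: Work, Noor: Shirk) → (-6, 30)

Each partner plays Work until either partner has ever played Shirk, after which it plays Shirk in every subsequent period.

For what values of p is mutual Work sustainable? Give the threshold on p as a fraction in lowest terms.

65/72

With continuation probability p and discount β, the effective per-period discount factor is βp.
Grim-trigger IC: βp ≥ (30−17)/(30−6) = 13/24.
So p ≥ (13/24)/(3/5) = 65/72.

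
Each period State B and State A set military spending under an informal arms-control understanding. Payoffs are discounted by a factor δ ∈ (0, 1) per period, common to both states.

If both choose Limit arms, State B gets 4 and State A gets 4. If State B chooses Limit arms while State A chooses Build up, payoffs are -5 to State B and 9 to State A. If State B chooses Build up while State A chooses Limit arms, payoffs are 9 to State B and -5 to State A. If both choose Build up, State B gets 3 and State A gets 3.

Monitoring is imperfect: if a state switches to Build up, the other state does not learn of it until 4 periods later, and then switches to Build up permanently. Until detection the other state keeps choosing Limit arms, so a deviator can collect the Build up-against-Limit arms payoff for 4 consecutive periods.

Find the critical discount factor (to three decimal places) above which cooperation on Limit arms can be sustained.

Deviating for the 4 undetected periods gains 9−4 = 5 per period over cooperation, then loses 4−3 = 1 per period forever once punishment starts.
Gain: 5(1 + δ + … + δ^3); loss: 1·δ^4/(1−δ).
No profitable deviation ⇔ 5(1−δ^4) ≤ 1·δ^4, i.e. δ^4 ≥ 5/(5+1) = 5/6.
Hence δ ≥ (5/6)^(1/4) ≈ 0.955.

0.955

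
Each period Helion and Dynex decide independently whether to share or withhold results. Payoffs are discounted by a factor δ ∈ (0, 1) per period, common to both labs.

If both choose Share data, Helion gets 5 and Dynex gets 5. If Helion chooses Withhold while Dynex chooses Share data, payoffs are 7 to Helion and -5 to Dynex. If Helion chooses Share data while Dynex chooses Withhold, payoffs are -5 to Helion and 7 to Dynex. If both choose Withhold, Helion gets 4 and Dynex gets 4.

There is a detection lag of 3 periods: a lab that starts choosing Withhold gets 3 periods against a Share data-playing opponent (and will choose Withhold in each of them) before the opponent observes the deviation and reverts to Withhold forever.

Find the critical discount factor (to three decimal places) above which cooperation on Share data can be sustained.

The best deviation is to choose Withhold for all 3 undetected periods, earning 7 each, then 4 forever once detected.
Deviation value: 7(1−δ^3)/(1−δ) + 4δ^3/(1−δ); cooperation value: 5/(1−δ).
IC: 5 ≥ 7(1−δ^3) + 4δ^3 = 7 − 3δ^3.
So δ^3 ≥ 2/3, giving δ ≥ (2/3)^(1/3) ≈ 0.874.

0.874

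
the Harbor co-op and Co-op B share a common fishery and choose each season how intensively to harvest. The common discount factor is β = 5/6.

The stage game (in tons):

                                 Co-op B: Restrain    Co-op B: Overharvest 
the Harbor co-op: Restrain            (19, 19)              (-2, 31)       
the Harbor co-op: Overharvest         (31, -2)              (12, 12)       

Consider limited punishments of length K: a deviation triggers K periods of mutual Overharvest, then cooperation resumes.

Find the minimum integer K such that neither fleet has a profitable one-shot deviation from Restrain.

3

No profitable deviation requires (19−12)(β+…+β^K) ≥ 31−19, i.e. β+…+β^K ≥ 12/7 ≈ 1.7143.
With β = 5/6, the partial sums are K=1: 0.8333, K=2: 1.5278, K=3: 2.1065.
K = 3 is the first length at which the sum reaches 1.7143.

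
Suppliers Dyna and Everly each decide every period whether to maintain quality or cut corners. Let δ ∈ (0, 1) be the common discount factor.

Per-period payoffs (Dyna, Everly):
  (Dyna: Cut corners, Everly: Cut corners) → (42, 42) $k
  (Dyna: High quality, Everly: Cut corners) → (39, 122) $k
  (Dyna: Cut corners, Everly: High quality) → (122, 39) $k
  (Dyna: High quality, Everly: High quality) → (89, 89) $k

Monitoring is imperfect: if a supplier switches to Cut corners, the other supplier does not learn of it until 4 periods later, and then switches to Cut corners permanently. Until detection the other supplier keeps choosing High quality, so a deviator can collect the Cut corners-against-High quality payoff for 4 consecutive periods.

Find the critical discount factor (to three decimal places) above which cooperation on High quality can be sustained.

0.801

Deviating for the 4 undetected periods gains 122−89 = 33 per period over cooperation, then loses 89−42 = 47 per period forever once punishment starts.
Gain: 33(1 + δ + … + δ^3); loss: 47·δ^4/(1−δ).
No profitable deviation ⇔ 33(1−δ^4) ≤ 47·δ^4, i.e. δ^4 ≥ 33/(33+47) = 33/80.
Hence δ ≥ (33/80)^(1/4) ≈ 0.801.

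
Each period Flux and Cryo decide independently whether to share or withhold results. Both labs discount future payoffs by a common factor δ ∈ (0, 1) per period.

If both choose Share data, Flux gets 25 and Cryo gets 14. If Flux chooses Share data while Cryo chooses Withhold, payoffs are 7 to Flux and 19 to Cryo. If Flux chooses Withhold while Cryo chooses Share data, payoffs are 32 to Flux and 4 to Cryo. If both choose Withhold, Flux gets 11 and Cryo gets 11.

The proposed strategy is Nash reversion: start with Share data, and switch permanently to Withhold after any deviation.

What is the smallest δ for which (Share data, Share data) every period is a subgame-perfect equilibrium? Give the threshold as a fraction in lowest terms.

5/8

For Flux: deviation gain 32−25 = 7, per-period punishment loss 25−11 = 14. IC gives δ ≥ 7/21 = 1/3.
For Cryo: gain 5, loss 3 per period, so δ ≥ 5/8.
The tighter constraint is Cryo's, so cooperation needs δ ≥ 5/8.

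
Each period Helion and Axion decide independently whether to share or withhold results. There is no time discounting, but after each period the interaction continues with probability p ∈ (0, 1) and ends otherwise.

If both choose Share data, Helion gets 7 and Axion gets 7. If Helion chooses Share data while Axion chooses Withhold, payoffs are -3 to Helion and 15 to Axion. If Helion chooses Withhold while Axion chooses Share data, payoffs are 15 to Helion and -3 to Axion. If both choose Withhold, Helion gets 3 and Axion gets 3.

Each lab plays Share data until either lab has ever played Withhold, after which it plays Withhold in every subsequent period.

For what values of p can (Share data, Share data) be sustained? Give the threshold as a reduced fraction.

With no time discounting, the continuation probability p plays the role of the discount factor.
Grim-trigger IC: 7/(1−p) ≥ 15 + 3p/(1−p) ⇒ p ≥ (15−7)/(15−3) = 2/3.

2/3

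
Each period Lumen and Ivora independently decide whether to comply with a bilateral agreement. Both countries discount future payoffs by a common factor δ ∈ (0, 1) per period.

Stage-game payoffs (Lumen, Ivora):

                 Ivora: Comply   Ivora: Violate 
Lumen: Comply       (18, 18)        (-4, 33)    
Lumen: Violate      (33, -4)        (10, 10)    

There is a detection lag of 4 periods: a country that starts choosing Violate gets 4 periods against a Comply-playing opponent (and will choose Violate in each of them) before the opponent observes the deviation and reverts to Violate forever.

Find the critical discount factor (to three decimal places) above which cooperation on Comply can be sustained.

0.899

The best deviation is to choose Violate for all 4 undetected periods, earning 33 each, then 10 forever once detected.
Deviation value: 33(1−δ^4)/(1−δ) + 10δ^4/(1−δ); cooperation value: 18/(1−δ).
IC: 18 ≥ 33(1−δ^4) + 10δ^4 = 33 − 23δ^4.
So δ^4 ≥ 15/23, giving δ ≥ (15/23)^(1/4) ≈ 0.899.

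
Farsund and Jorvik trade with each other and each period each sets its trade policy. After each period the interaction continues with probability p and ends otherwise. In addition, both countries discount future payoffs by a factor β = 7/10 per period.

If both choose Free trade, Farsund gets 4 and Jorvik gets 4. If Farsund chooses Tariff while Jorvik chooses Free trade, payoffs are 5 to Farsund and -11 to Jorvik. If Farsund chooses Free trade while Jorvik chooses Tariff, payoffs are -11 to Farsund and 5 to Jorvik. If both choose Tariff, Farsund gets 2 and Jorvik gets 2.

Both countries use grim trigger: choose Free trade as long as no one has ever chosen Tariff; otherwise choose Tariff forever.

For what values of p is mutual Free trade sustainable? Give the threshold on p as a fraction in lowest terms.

Expected continuation weight on next period's payoff is β·p = 7/10·p, which plays the role of the discount factor.
Cooperation requires 7/10·p ≥ (5−4)/(5−2) = 1/3, hence p ≥ 10/21.

10/21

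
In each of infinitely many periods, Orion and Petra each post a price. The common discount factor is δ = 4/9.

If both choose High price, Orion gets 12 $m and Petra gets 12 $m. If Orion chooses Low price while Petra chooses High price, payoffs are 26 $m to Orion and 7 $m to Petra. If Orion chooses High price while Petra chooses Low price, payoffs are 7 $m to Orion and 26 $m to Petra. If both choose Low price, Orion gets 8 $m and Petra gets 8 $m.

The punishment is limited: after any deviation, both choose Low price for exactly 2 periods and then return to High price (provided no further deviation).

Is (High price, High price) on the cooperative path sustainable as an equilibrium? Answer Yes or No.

A one-shot deviation gives 26 now, then 8 for 2 periods, then back to 12.
Gain from deviating: (26−12) today; loss: (12−8) in each of the next 2 periods.
No-deviation condition: (12−8)(δ+…+δ^2) ≥ 26−12, i.e. δ+…+δ^2 ≥ 7/2.
At δ = 4/9: δ+…+δ^2 = 0.6420 < 3.5000.
So cooperation is not sustainable.

No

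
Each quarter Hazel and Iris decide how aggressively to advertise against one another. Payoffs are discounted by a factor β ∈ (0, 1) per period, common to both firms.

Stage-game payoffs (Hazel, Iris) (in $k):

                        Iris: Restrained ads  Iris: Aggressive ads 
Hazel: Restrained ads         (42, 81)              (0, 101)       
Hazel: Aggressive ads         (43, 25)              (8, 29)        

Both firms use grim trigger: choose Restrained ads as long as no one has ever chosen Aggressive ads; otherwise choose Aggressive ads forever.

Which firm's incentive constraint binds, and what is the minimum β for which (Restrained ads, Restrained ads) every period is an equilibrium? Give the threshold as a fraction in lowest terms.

Hazel: cooperation gives 42 each period; deviation gives 43 once then 8 forever.
  42/(1−β) ≥ 43 + 8β/(1−β) ⇒ β ≥ 1/35.
Iris: cooperation gives 81 each period; deviation gives 101 once then 29 forever.
  β ≥ 20/72 = 5/18.
Both must hold, so the binding constraint is Iris's: β ≥ 5/18.

Iris; β ≥ 5/18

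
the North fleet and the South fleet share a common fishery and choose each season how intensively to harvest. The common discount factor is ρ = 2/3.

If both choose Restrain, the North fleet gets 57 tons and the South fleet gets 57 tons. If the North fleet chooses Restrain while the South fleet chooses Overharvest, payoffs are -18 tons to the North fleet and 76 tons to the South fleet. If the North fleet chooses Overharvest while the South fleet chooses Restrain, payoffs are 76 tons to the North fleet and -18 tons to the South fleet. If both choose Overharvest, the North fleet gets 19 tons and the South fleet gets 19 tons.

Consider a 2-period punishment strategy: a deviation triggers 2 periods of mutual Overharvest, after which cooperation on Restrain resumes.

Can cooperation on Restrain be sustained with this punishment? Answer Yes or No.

Comparing payoff streams over the 3 periods until play realigns: cooperate → 57(1+ρ+…+ρ^2); deviate → 76 + 19(ρ+…+ρ^2).
Cooperation is sustained iff (57−19)(ρ+…+ρ^2) ≥ 76−57.
ρ+…+ρ^2 = 2/3·(1−(2/3)^2)/(1−2/3) = 1.1111, and (76−57)/(57−19) = 0.5000.
1.1111 ≥ 0.5000, so cooperation is sustainable.

Yes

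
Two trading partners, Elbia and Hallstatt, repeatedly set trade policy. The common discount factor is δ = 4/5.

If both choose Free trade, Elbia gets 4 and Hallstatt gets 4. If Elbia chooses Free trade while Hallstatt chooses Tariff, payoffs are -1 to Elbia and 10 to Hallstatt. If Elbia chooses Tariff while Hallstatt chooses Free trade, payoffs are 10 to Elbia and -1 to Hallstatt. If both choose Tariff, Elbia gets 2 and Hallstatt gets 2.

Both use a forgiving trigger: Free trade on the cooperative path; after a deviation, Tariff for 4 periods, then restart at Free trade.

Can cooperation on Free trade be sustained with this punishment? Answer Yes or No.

Comparing payoff streams over the 5 periods until play realigns: cooperate → 4(1+δ+…+δ^4); deviate → 10 + 2(δ+…+δ^4).
Cooperation is sustained iff (4−2)(δ+…+δ^4) ≥ 10−4.
δ+…+δ^4 = 4/5·(1−(4/5)^4)/(1−4/5) = 2.3616, and (10−4)/(4−2) = 3.0000.
2.3616 < 3.0000, so cooperation is not sustainable.

No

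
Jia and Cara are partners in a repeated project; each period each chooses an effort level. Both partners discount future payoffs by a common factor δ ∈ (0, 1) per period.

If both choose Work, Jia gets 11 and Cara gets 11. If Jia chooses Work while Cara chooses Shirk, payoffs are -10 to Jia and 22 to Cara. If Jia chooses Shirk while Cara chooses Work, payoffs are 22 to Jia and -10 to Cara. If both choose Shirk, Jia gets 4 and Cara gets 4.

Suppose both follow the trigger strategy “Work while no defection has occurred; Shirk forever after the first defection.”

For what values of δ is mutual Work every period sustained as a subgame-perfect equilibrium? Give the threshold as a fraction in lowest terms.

11/18

Under grim trigger the critical discount factor is (T−C)/(T−P) with T = 22, C = 11, P = 4.
δ* = (22−11)/(22−4) = 11/18.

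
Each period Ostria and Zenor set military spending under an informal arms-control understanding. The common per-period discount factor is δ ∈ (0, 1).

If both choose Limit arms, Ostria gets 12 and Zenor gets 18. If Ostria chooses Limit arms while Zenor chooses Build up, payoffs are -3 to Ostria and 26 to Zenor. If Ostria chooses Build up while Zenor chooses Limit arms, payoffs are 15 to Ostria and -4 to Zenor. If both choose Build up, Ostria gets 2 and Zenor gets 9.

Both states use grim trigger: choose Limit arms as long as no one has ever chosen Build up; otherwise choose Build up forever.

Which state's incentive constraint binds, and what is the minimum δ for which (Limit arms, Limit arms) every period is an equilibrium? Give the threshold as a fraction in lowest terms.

Zenor; δ ≥ 8/17

For Ostria: deviation gain 15−12 = 3, per-period punishment loss 12−2 = 10. IC gives δ ≥ 3/13.
For Zenor: gain 8, loss 9 per period, so δ ≥ 8/17.
The tighter constraint is Zenor's, so cooperation needs δ ≥ 8/17.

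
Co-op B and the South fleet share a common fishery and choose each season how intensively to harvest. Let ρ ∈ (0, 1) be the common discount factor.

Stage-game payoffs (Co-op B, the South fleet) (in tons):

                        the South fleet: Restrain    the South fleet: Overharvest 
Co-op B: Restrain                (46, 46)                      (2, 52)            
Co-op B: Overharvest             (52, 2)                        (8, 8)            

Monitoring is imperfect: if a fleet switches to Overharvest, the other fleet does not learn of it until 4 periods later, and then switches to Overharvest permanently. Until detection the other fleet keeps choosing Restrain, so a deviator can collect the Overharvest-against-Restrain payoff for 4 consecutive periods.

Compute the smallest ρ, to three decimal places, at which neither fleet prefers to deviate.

Deviating for the 4 undetected periods gains 52−46 = 6 per period over cooperation, then loses 46−8 = 38 per period forever once punishment starts.
Gain: 6(1 + ρ + … + ρ^3); loss: 38·ρ^4/(1−ρ).
No profitable deviation ⇔ 6(1−ρ^4) ≤ 38·ρ^4, i.e. ρ^4 ≥ 6/(6+38) = 3/22.
Hence ρ ≥ (3/22)^(1/4) ≈ 0.608.

0.608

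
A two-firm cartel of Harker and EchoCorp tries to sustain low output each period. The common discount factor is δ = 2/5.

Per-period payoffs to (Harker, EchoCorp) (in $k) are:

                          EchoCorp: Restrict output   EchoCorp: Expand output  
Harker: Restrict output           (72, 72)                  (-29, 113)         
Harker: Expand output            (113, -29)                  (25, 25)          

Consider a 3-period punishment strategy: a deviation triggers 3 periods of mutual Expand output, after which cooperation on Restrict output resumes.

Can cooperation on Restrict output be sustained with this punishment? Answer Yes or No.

IC: δ+…+δ^3 ≥ (113−72)/(72−25) = 41/47.
At δ = 2/5: partial sum = 0.6240 < 0.8723. Cooperation not sustainable.

No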